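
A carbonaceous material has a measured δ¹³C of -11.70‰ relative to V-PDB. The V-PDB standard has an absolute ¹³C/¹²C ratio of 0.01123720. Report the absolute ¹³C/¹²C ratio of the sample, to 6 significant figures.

0.0111057

R_sample = R_standard × (δ¹³C/1000 + 1)
R_sample = 0.01123720 × (-11.70/1000 + 1) = 0.01123720 × 0.988300
R_sample = 0.0111057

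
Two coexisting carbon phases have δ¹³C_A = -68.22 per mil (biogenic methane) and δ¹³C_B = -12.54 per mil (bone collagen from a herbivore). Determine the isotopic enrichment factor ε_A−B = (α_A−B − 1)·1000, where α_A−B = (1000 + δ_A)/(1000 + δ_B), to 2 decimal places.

-56.39 per mil

α_A−B = (1000 + -68.22) / (1000 + -12.54) = 931.78 / 987.46 = 0.943613
ε_A−B = (0.943613 − 1) × 1000 = -56.387 per mil
(The approximation ε ≈ δ_A − δ_B would give -55.68 per mil.)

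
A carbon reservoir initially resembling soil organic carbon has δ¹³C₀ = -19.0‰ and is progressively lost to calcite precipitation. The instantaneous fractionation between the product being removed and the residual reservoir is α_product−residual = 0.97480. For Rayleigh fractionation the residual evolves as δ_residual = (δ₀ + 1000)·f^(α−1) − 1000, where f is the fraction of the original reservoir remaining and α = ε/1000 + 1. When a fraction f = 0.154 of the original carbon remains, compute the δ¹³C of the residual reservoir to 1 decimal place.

Rayleigh residual: δ_res = (δ₀ + 1000)·f^(α−1) − 1000
α − 1 = -0.02520
f^(α−1) = 0.154^(-0.02520) = 1.048273
δ_res = (-19.0 + 1000) × 1.048273 − 1000 = 1028.356 − 1000 = 28.36‰

28.4‰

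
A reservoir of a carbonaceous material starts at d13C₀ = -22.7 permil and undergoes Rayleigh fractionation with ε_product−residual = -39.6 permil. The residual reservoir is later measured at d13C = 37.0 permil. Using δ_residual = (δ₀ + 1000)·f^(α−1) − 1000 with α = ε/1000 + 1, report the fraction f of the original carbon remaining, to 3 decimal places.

0.224

α − 1 = ε/1000 = -0.0396
(δ_res + 1000)/(δ₀ + 1000) = (37.0 + 1000)/(-22.7 + 1000) = 1037.0/977.3 = 1.061087
f = 1.061087^(1/-0.0396) = exp(ln(1.061087)/-0.0396) = exp(0.05929/-0.0396)
f = exp(-1.4973) = 0.2237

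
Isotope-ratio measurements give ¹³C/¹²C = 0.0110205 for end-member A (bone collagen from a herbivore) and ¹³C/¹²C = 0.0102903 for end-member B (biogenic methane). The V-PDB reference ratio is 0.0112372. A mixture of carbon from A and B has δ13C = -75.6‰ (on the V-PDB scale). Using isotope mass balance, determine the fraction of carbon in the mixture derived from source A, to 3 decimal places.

δ_A = (0.0110205/0.0112372 − 1)×1000 = (0.980716 − 1)×1000 = -19.284‰
δ_B = (0.0102903/0.0112372 − 1)×1000 = (0.915735 − 1)×1000 = -84.265‰
f_A = (δ_mix − δ_B)/(δ_A − δ_B) = (-75.6 − (-84.265))/(-19.284 − (-84.265))
f_A = 8.665 / 64.981 = 0.1333

0.133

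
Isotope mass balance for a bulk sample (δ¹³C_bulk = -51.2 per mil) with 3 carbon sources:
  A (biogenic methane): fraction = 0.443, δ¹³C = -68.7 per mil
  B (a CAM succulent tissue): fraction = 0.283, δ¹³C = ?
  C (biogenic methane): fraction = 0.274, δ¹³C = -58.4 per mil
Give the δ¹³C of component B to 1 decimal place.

-16.8 per mil

Isotope mass balance: δ_bulk = Σ fᵢ·δᵢ.
-51.2 = 0.443×(-68.7) + 0.283×δ_B + 0.274×(-58.4)
0.283·δ_B = -51.2 − (-46.436) = -4.764
δ_B = -4.764 / 0.283 = -16.83 per mil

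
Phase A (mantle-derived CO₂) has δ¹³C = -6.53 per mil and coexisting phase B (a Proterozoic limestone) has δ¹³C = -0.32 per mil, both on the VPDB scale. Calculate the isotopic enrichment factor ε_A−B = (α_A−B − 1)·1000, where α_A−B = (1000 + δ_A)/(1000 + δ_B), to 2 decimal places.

α_A−B = (1000 + -6.53) / (1000 + -0.32) = 993.47 / 999.68 = 0.993788
ε_A−B = (0.993788 − 1) × 1000 = -6.212 per mil
(The approximation ε ≈ δ_A − δ_B would give -6.21 per mil.)

-6.21 per mil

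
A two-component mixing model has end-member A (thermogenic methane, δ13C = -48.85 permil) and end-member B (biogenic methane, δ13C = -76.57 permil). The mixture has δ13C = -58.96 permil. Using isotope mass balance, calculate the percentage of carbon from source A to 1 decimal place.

63.5%

δ_mix = f_A·δ_A + (1 − f_A)·δ_B  ⇒  f_A = (δ_mix − δ_B)/(δ_A − δ_B)
f_A = (-58.96 − (-76.57)) / (-48.85 − (-76.57))
f_A = 17.61 / 27.72 = 0.6353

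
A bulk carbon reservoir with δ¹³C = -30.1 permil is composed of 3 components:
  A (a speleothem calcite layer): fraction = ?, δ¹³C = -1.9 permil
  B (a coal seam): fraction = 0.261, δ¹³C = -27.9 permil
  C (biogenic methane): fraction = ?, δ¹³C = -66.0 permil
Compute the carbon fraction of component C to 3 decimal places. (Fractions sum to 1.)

0.334

Let f_C and f_A be the unknown fractions; fractions sum to 1 so f_C + f_A = 0.739.
Mass balance: Σ fᵢ·δᵢ = δ_bulk ⇒ f_C·(-66.0) + f_A·(-1.9) = -30.1 − (-7.282) = -22.818
Substitute f_A = 0.739 − f_C:
f_C·(-66.0 − -1.9) = -22.818 − 0.739×(-1.9) = -21.414
f_C = -21.414 / -64.1 = 0.3341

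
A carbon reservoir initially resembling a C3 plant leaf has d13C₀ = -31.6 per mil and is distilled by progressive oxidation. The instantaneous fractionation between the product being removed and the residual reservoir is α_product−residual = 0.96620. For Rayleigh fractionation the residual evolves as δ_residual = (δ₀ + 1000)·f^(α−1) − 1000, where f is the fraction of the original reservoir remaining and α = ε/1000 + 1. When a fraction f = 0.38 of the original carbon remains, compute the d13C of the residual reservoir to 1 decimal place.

0.6 per mil

Rayleigh residual: δ_res = (δ₀ + 1000)·f^(α−1) − 1000
α − 1 = -0.03380
f^(α−1) = 0.38^(-0.03380) = 1.033245
δ_res = (-31.6 + 1000) × 1.033245 − 1000 = 1000.594 − 1000 = 0.59 per mil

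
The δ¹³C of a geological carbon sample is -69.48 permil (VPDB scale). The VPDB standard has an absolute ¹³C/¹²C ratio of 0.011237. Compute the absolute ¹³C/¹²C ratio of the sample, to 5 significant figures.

R_sample = R_standard × (δ¹³C/1000 + 1)
R_sample = 0.011237 × (-69.48/1000 + 1) = 0.011237 × 0.930520
R_sample = 0.0104563

0.010456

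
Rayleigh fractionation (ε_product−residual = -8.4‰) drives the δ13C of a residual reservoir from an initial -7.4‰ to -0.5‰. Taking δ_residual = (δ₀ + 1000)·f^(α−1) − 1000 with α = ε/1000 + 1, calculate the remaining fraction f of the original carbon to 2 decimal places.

0.44

α − 1 = ε/1000 = -0.0084
(δ_res + 1000)/(δ₀ + 1000) = (-0.5 + 1000)/(-7.4 + 1000) = 999.5/992.6 = 1.006951
f = 1.006951^(1/-0.0084) = exp(ln(1.006951)/-0.0084) = exp(0.00693/-0.0084)
f = exp(-0.8247) = 0.4384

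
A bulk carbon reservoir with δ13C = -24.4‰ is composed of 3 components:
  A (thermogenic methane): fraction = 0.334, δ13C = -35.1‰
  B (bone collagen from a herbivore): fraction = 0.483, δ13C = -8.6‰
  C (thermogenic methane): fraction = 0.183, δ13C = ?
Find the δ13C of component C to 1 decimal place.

-46.6‰

Isotope mass balance: δ_bulk = Σ fᵢ·δᵢ.
-24.4 = 0.334×(-35.1) + 0.483×(-8.6) + 0.183×δ_C
0.183·δ_C = -24.4 − (-15.877) = -8.523
δ_C = -8.523 / 0.183 = -46.57‰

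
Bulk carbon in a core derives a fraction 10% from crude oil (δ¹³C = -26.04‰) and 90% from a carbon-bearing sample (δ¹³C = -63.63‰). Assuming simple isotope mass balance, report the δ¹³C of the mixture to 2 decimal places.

-59.87‰

δ_mix = f_A·δ_A + f_B·δ_B
δ_mix = 0.10 × (-26.04) + 0.90 × (-63.63)
δ_mix = -2.604 + -57.267 = -59.871‰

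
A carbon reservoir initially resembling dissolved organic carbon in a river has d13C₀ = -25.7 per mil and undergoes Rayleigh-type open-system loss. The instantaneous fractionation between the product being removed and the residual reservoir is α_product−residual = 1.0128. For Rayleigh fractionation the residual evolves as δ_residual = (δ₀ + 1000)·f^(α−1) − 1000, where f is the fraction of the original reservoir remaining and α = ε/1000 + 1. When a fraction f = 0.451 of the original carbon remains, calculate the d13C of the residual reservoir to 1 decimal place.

Rayleigh residual: δ_res = (δ₀ + 1000)·f^(α−1) − 1000
α − 1 = 0.01280
f^(α−1) = 0.451^(0.01280) = 0.989859
δ_res = (-25.7 + 1000) × 0.989859 − 1000 = 964.420 − 1000 = -35.58 per mil

-35.6 per mil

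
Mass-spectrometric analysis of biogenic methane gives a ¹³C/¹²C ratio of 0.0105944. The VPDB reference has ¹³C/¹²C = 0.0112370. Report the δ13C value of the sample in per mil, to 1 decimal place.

-57.2 per mil

δ13C = (R_sample / R_standard − 1) × 1000
R_sample / R_standard = 0.0105944 / 0.0112370 = 0.942814
δ13C = (0.942814 − 1) × 1000 = -57.19 per mil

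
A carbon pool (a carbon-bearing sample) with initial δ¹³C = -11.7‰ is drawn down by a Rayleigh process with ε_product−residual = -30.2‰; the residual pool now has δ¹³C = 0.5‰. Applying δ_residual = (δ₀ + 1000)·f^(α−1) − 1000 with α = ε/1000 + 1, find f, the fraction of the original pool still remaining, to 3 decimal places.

α − 1 = ε/1000 = -0.0302
(δ_res + 1000)/(δ₀ + 1000) = (0.5 + 1000)/(-11.7 + 1000) = 1000.5/988.3 = 1.012344
f = 1.012344^(1/-0.0302) = exp(ln(1.012344)/-0.0302) = exp(0.01227/-0.0302)
f = exp(-0.4063) = 0.6661

0.666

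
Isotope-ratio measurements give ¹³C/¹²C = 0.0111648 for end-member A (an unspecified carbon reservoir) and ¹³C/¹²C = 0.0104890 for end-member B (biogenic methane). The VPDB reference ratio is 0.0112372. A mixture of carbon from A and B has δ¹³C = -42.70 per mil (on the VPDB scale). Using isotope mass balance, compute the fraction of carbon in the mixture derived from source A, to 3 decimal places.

δ_A = (0.0111648/0.0112372 − 1)×1000 = (0.993557 − 1)×1000 = -6.443 per mil
δ_B = (0.0104890/0.0112372 − 1)×1000 = (0.933418 − 1)×1000 = -66.582 per mil
f_A = (δ_mix − δ_B)/(δ_A − δ_B) = (-42.70 − (-66.582))/(-6.443 − (-66.582))
f_A = 23.882 / 60.140 = 0.3971

0.397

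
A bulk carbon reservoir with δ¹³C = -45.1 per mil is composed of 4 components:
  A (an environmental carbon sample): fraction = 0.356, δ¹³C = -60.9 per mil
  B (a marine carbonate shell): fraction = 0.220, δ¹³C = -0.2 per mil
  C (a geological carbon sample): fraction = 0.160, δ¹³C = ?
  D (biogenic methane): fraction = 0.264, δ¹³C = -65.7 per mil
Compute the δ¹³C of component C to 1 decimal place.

Isotope mass balance: δ_bulk = Σ fᵢ·δᵢ.
-45.1 = 0.356×(-60.9) + 0.220×(-0.2) + 0.160×δ_C + 0.264×(-65.7)
0.160·δ_C = -45.1 − (-39.069) = -6.031
δ_C = -6.031 / 0.160 = -37.69 per mil

-37.7 per mil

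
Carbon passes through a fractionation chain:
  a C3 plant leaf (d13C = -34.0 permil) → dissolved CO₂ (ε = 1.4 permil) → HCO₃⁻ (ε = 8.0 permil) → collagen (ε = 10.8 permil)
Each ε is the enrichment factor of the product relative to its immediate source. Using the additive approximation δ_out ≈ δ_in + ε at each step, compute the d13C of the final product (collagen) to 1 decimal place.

-13.8 permil

step 1: δ ≈ -34.0 + (1.4) = -32.6 permil
step 2: δ ≈ -32.6 + (8.0) = -24.6 permil
step 3: δ ≈ -24.6 + (10.8) = -13.8 permil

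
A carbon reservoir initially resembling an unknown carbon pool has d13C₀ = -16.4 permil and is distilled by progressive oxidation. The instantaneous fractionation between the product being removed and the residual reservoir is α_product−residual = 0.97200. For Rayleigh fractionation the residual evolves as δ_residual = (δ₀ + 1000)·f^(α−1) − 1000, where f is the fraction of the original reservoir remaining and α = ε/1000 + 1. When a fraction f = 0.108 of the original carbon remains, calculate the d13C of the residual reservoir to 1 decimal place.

46.8 permil

Rayleigh residual: δ_res = (δ₀ + 1000)·f^(α−1) − 1000
α − 1 = -0.02800
f^(α−1) = 0.108^(-0.02800) = 1.064300
δ_res = (-16.4 + 1000) × 1.064300 − 1000 = 1046.846 − 1000 = 46.85 permil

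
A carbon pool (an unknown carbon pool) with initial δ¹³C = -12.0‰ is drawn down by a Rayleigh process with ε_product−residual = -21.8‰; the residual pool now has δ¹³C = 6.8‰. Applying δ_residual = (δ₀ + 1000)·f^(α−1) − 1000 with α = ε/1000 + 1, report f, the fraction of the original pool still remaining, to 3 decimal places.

0.421

α − 1 = ε/1000 = -0.0218
(δ_res + 1000)/(δ₀ + 1000) = (6.8 + 1000)/(-12.0 + 1000) = 1006.8/988.0 = 1.019028
f = 1.019028^(1/-0.0218) = exp(ln(1.019028)/-0.0218) = exp(0.01885/-0.0218)
f = exp(-0.8647) = 0.4212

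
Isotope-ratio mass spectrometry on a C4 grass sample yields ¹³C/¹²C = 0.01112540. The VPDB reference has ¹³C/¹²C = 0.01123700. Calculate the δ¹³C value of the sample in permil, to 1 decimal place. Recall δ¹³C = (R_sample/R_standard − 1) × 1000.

-9.9 permil

δ¹³C = (R_sample / R_standard − 1) × 1000
R_sample / R_standard = 0.01112540 / 0.01123700 = 0.990069
δ¹³C = (0.990069 − 1) × 1000 = -9.93 permil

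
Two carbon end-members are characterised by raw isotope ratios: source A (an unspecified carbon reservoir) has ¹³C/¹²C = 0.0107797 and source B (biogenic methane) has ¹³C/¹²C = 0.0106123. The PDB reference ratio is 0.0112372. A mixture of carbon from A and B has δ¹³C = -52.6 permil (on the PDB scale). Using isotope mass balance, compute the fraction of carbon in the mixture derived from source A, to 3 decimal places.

0.202

δ_A = (0.0107797/0.0112372 − 1)×1000 = (0.959287 − 1)×1000 = -40.713 permil
δ_B = (0.0106123/0.0112372 − 1)×1000 = (0.944390 − 1)×1000 = -55.610 permil
f_A = (δ_mix − δ_B)/(δ_A − δ_B) = (-52.6 − (-55.610))/(-40.713 − (-55.610))
f_A = 3.010 / 14.897 = 0.2021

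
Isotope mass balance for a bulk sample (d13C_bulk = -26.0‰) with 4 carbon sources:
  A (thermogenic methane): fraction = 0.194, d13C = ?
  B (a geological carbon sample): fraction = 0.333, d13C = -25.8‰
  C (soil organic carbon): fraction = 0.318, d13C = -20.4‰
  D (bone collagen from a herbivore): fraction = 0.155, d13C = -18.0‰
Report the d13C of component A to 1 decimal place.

Isotope mass balance: δ_bulk = Σ fᵢ·δᵢ.
-26.0 = 0.194×δ_A + 0.333×(-25.8) + 0.318×(-20.4) + 0.155×(-18.0)
0.194·δ_A = -26.0 − (-17.869) = -8.131
δ_A = -8.131 / 0.194 = -41.91‰

-41.9‰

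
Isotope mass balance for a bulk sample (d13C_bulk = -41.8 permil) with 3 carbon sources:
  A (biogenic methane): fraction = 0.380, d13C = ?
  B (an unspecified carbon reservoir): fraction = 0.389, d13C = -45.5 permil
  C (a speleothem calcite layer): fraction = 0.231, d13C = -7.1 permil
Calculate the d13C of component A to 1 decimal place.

-59.1 permil

Isotope mass balance: δ_bulk = Σ fᵢ·δᵢ.
-41.8 = 0.380×δ_A + 0.389×(-45.5) + 0.231×(-7.1)
0.380·δ_A = -41.8 − (-19.340) = -22.460
δ_A = -22.460 / 0.380 = -59.11 permil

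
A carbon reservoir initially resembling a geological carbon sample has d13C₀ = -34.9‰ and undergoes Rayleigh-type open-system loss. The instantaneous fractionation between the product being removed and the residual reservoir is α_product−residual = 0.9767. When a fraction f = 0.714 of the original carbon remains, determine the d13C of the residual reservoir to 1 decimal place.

-27.3‰

Rayleigh residual: δ_res = (δ₀ + 1000)·f^(α−1) − 1000
α − 1 = -0.02330
f^(α−1) = 0.714^(-0.02330) = 1.007880
δ_res = (-34.9 + 1000) × 1.007880 − 1000 = 972.705 − 1000 = -27.30‰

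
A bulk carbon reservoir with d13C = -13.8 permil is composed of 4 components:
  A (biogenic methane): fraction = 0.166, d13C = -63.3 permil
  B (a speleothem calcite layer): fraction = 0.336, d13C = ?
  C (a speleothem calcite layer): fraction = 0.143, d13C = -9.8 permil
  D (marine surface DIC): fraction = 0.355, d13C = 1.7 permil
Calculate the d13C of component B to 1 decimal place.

Isotope mass balance: δ_bulk = Σ fᵢ·δᵢ.
-13.8 = 0.166×(-63.3) + 0.336×δ_B + 0.143×(-9.8) + 0.355×(1.7)
0.336·δ_B = -13.8 − (-11.306) = -2.494
δ_B = -2.494 / 0.336 = -7.42 permil

-7.4 permil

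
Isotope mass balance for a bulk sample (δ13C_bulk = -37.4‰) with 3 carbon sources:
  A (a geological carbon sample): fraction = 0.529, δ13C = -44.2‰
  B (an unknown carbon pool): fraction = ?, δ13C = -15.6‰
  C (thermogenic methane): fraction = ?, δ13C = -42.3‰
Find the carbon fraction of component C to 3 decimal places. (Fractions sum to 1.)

0.250

Let f_C and f_B be the unknown fractions; fractions sum to 1 so f_C + f_B = 0.471.
Mass balance: Σ fᵢ·δᵢ = δ_bulk ⇒ f_C·(-42.3) + f_B·(-15.6) = -37.4 − (-23.382) = -14.018
Substitute f_B = 0.471 − f_C:
f_C·(-42.3 − -15.6) = -14.018 − 0.471×(-15.6) = -6.671
f_C = -6.671 / -26.7 = 0.2498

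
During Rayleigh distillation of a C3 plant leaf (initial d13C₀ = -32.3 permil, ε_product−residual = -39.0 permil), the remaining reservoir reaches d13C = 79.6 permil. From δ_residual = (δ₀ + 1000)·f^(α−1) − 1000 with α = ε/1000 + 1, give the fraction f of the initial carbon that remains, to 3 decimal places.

0.060

α − 1 = ε/1000 = -0.0390
(δ_res + 1000)/(δ₀ + 1000) = (79.6 + 1000)/(-32.3 + 1000) = 1079.6/967.7 = 1.115635
f = 1.115635^(1/-0.0390) = exp(ln(1.115635)/-0.0390) = exp(0.10942/-0.0390)
f = exp(-2.8057) = 0.0605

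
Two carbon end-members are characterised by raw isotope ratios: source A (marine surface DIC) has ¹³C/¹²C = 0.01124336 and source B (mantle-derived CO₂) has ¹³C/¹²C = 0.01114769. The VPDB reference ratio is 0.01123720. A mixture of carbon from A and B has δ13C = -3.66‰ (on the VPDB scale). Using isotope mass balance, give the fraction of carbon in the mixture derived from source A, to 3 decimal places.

0.506

δ_A = (0.01124336/0.01123720 − 1)×1000 = (1.000548 − 1)×1000 = 0.548‰
δ_B = (0.01114769/0.01123720 − 1)×1000 = (0.992034 − 1)×1000 = -7.966‰
f_A = (δ_mix − δ_B)/(δ_A − δ_B) = (-3.66 − (-7.966))/(0.548 − (-7.966))
f_A = 4.306 / 8.514 = 0.5057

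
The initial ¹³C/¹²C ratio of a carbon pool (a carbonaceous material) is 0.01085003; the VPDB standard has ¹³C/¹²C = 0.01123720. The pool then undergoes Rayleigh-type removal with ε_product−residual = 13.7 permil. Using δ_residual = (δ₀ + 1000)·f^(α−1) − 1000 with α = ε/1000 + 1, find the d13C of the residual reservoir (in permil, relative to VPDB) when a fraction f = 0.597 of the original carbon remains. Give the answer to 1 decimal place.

δ₀ = (0.01085003/0.01123720 − 1)×1000 = (0.965546 − 1)×1000 = -34.454 permil
α − 1 = ε/1000 = 0.0137
f^(α−1) = 0.597^(0.0137) = 0.992958
δ_res = (-34.454 + 1000) × 0.992958 − 1000 = 958.746 − 1000 = -41.25 permil

-41.3 permil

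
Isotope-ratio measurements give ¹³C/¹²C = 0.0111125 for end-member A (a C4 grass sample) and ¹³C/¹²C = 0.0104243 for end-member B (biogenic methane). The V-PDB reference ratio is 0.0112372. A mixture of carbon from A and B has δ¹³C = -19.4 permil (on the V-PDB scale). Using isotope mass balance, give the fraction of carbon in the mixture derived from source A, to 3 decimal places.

δ_A = (0.0111125/0.0112372 − 1)×1000 = (0.988903 − 1)×1000 = -11.097 permil
δ_B = (0.0104243/0.0112372 − 1)×1000 = (0.927660 − 1)×1000 = -72.340 permil
f_A = (δ_mix − δ_B)/(δ_A − δ_B) = (-19.4 − (-72.340))/(-11.097 − (-72.340))
f_A = 52.940 / 61.243 = 0.8644

0.864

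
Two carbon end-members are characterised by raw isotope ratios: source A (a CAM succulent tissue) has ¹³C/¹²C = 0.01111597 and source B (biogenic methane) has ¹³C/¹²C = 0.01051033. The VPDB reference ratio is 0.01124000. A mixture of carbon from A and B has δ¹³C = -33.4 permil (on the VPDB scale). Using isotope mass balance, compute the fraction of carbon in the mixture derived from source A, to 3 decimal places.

0.585

δ_A = (0.01111597/0.01124000 − 1)×1000 = (0.988965 − 1)×1000 = -11.035 permil
δ_B = (0.01051033/0.01124000 − 1)×1000 = (0.935083 − 1)×1000 = -64.917 permil
f_A = (δ_mix − δ_B)/(δ_A − δ_B) = (-33.4 − (-64.917))/(-11.035 − (-64.917))
f_A = 31.517 / 53.883 = 0.5849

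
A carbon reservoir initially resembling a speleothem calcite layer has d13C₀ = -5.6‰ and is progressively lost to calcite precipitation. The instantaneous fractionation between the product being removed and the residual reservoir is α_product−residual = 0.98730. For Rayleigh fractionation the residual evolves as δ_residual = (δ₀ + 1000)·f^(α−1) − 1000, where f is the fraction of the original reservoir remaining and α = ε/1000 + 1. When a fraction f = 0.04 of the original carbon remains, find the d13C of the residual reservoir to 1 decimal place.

35.9‰

Rayleigh residual: δ_res = (δ₀ + 1000)·f^(α−1) − 1000
α − 1 = -0.01270
f^(α−1) = 0.04^(-0.01270) = 1.041727
δ_res = (-5.6 + 1000) × 1.041727 − 1000 = 1035.893 − 1000 = 35.89‰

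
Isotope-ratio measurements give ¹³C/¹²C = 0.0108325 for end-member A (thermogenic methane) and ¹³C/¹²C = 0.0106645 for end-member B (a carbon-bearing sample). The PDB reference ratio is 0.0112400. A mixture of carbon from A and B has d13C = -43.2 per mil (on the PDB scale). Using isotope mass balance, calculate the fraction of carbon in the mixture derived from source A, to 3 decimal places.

δ_A = (0.0108325/0.0112400 − 1)×1000 = (0.963746 − 1)×1000 = -36.254 per mil
δ_B = (0.0106645/0.0112400 − 1)×1000 = (0.948799 − 1)×1000 = -51.201 per mil
f_A = (δ_mix − δ_B)/(δ_A − δ_B) = (-43.2 − (-51.201))/(-36.254 − (-51.201))
f_A = 8.001 / 14.947 = 0.5353

0.535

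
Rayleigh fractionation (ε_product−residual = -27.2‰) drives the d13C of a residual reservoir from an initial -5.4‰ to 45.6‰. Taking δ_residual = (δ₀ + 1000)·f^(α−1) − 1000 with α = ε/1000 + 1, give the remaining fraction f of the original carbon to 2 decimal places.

α − 1 = ε/1000 = -0.0272
(δ_res + 1000)/(δ₀ + 1000) = (45.6 + 1000)/(-5.4 + 1000) = 1045.6/994.6 = 1.051277
f = 1.051277^(1/-0.0272) = exp(ln(1.051277)/-0.0272) = exp(0.05001/-0.0272)
f = exp(-1.8384) = 0.1591

0.16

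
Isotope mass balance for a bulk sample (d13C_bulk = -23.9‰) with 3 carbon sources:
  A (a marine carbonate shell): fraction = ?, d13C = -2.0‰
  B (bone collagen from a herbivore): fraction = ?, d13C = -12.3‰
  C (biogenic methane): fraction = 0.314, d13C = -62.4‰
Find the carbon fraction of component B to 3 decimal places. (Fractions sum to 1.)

Let f_B and f_A be the unknown fractions; fractions sum to 1 so f_B + f_A = 0.686.
Mass balance: Σ fᵢ·δᵢ = δ_bulk ⇒ f_B·(-12.3) + f_A·(-2.0) = -23.9 − (-19.594) = -4.306
Substitute f_A = 0.686 − f_B:
f_B·(-12.3 − -2.0) = -4.306 − 0.686×(-2.0) = -2.934
f_B = -2.934 / -10.3 = 0.2849

0.285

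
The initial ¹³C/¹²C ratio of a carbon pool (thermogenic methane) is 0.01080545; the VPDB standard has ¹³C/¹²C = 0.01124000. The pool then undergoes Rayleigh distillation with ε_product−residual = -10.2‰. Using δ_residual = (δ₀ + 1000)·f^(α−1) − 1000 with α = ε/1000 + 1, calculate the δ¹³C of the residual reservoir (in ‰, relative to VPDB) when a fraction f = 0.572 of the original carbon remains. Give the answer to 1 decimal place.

-33.2‰

δ₀ = (0.01080545/0.01124000 − 1)×1000 = (0.961339 − 1)×1000 = -38.661‰
α − 1 = ε/1000 = -0.0102
f^(α−1) = 0.572^(-0.0102) = 1.005714
δ_res = (-38.661 + 1000) × 1.005714 − 1000 = 966.832 − 1000 = -33.17‰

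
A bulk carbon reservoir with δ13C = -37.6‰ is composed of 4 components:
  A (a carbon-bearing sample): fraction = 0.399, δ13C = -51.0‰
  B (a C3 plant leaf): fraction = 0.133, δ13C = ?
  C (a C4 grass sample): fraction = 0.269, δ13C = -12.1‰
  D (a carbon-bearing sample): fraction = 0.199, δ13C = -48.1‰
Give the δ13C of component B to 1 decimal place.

Isotope mass balance: δ_bulk = Σ fᵢ·δᵢ.
-37.6 = 0.399×(-51.0) + 0.133×δ_B + 0.269×(-12.1) + 0.199×(-48.1)
0.133·δ_B = -37.6 − (-33.176) = -4.424
δ_B = -4.424 / 0.133 = -33.26‰

-33.3‰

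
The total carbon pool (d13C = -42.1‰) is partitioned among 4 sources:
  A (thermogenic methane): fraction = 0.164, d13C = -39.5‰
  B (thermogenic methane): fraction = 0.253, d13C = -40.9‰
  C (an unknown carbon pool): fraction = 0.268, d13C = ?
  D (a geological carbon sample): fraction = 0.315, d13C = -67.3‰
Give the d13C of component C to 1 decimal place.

-15.2‰

Isotope mass balance: δ_bulk = Σ fᵢ·δᵢ.
-42.1 = 0.164×(-39.5) + 0.253×(-40.9) + 0.268×δ_C + 0.315×(-67.3)
0.268·δ_C = -42.1 − (-38.025) = -4.075
δ_C = -4.075 / 0.268 = -15.20‰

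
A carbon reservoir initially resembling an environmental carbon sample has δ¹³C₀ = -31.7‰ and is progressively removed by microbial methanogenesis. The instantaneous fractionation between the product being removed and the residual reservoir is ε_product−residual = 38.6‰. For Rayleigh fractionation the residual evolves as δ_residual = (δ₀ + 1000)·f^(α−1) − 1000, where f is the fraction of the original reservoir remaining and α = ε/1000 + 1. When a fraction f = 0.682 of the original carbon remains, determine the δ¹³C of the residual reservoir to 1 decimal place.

-45.9‰

Rayleigh residual: δ_res = (δ₀ + 1000)·f^(α−1) − 1000
α = ε/1000 + 1 = 1.03860, so α − 1 = 0.03860
f^(α−1) = 0.682^(0.03860) = 0.985335
δ_res = (-31.7 + 1000) × 0.985335 − 1000 = 954.100 − 1000 = -45.90‰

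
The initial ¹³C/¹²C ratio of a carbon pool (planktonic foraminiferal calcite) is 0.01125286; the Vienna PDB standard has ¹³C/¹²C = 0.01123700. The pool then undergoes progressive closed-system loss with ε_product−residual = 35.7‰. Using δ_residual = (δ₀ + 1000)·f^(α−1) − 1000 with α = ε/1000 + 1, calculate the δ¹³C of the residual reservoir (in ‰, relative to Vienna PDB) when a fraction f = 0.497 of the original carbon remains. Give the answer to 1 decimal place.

δ₀ = (0.01125286/0.01123700 − 1)×1000 = (1.001411 − 1)×1000 = 1.411‰
α − 1 = ε/1000 = 0.0357
f^(α−1) = 0.497^(0.0357) = 0.975349
δ_res = (1.411 + 1000) × 0.975349 − 1000 = 976.725 − 1000 = -23.27‰

-23.3‰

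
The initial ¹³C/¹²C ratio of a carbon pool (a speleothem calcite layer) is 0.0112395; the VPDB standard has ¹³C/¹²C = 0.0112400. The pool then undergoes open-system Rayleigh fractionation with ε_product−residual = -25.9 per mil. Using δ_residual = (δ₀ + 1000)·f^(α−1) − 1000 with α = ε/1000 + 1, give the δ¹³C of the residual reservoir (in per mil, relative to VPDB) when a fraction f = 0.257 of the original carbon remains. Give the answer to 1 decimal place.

35.8 per mil

δ₀ = (0.0112395/0.0112400 − 1)×1000 = (0.999956 − 1)×1000 = -0.044 per mil
α − 1 = ε/1000 = -0.0259
f^(α−1) = 0.257^(-0.0259) = 1.035816
δ_res = (-0.044 + 1000) × 1.035816 − 1000 = 1035.770 − 1000 = 35.77 per mil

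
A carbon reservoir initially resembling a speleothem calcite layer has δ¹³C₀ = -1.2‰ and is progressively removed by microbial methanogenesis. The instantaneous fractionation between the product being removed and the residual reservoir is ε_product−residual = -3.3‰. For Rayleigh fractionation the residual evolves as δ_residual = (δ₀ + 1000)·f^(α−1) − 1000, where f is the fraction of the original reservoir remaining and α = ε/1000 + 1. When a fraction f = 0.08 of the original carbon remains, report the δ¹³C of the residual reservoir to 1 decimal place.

Rayleigh residual: δ_res = (δ₀ + 1000)·f^(α−1) − 1000
α = ε/1000 + 1 = 0.99670, so α − 1 = -0.00330
f^(α−1) = 0.08^(-0.00330) = 1.008370
δ_res = (-1.2 + 1000) × 1.008370 − 1000 = 1007.160 − 1000 = 7.16‰

7.2‰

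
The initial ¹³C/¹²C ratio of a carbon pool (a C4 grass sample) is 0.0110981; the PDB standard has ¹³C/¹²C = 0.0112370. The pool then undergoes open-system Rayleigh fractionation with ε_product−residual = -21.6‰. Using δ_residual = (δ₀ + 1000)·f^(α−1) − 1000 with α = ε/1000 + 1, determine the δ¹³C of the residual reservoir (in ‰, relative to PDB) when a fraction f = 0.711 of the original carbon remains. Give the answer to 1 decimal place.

-5.1‰

δ₀ = (0.0110981/0.0112370 − 1)×1000 = (0.987639 − 1)×1000 = -12.361‰
α − 1 = ε/1000 = -0.0216
f^(α−1) = 0.711^(-0.0216) = 1.007395
δ_res = (-12.361 + 1000) × 1.007395 − 1000 = 994.942 − 1000 = -5.06‰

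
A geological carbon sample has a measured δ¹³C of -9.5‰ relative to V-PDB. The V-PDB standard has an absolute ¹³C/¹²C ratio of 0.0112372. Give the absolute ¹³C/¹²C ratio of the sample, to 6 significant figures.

0.0111304

R_sample = R_standard × (δ¹³C/1000 + 1)
R_sample = 0.0112372 × (-9.5/1000 + 1) = 0.0112372 × 0.990500
R_sample = 0.0111304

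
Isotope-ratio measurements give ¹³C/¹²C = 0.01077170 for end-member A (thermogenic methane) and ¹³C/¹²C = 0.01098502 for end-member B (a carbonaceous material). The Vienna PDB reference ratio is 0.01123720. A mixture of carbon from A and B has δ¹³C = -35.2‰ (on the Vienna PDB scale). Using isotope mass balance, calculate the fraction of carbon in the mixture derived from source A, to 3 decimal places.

δ_A = (0.01077170/0.01123720 − 1)×1000 = (0.958575 − 1)×1000 = -41.425‰
δ_B = (0.01098502/0.01123720 − 1)×1000 = (0.977558 − 1)×1000 = -22.442‰
f_A = (δ_mix − δ_B)/(δ_A − δ_B) = (-35.2 − (-22.442))/(-41.425 − (-22.442))
f_A = -12.758 / -18.983 = 0.6721

0.672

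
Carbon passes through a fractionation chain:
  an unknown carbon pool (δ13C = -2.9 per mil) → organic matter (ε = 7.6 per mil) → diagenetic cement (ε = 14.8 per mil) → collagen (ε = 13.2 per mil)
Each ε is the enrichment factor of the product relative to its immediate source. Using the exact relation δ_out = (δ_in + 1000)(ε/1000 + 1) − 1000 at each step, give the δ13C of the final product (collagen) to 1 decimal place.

33.0 per mil

step 1: δ = (-2.90 + 1000)·(7.6/1000 + 1) − 1000 = 4.68 per mil
step 2: δ = (4.68 + 1000)·(14.8/1000 + 1) − 1000 = 19.55 per mil
step 3: δ = (19.55 + 1000)·(13.2/1000 + 1) − 1000 = 33.01 per mil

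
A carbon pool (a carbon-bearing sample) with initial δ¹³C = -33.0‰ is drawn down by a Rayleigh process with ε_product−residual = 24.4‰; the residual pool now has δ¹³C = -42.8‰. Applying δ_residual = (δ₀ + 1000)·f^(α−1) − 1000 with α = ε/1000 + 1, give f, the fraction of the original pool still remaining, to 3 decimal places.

α − 1 = ε/1000 = 0.0244
(δ_res + 1000)/(δ₀ + 1000) = (-42.8 + 1000)/(-33.0 + 1000) = 957.2/967.0 = 0.989866
f = 0.989866^(1/0.0244) = exp(ln(0.989866)/0.0244) = exp(-0.01019/0.0244)
f = exp(-0.4175) = 0.6587

0.659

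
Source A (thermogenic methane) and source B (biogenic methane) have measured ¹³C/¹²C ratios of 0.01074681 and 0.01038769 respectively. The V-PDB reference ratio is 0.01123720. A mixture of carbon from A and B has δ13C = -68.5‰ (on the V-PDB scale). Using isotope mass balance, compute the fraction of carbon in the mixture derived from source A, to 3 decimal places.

δ_A = (0.01074681/0.01123720 − 1)×1000 = (0.956360 − 1)×1000 = -43.640‰
δ_B = (0.01038769/0.01123720 − 1)×1000 = (0.924402 − 1)×1000 = -75.598‰
f_A = (δ_mix − δ_B)/(δ_A − δ_B) = (-68.5 − (-75.598))/(-43.640 − (-75.598))
f_A = 7.098 / 31.958 = 0.2221

0.222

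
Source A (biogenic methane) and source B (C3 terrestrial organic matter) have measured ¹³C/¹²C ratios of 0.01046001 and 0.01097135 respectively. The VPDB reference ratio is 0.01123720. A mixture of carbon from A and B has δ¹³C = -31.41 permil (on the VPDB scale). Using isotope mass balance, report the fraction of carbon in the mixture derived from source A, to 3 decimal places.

0.170

δ_A = (0.01046001/0.01123720 − 1)×1000 = (0.930838 − 1)×1000 = -69.162 permil
δ_B = (0.01097135/0.01123720 − 1)×1000 = (0.976342 − 1)×1000 = -23.658 permil
f_A = (δ_mix − δ_B)/(δ_A − δ_B) = (-31.41 − (-23.658))/(-69.162 − (-23.658))
f_A = -7.752 / -45.504 = 0.1704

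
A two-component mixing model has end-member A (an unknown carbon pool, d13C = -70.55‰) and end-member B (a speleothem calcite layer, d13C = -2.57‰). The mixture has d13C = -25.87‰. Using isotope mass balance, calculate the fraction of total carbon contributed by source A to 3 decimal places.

0.343

δ_mix = f_A·δ_A + (1 − f_A)·δ_B  ⇒  f_A = (δ_mix − δ_B)/(δ_A − δ_B)
f_A = (-25.87 − (-2.57)) / (-70.55 − (-2.57))
f_A = -23.30 / -67.98 = 0.3427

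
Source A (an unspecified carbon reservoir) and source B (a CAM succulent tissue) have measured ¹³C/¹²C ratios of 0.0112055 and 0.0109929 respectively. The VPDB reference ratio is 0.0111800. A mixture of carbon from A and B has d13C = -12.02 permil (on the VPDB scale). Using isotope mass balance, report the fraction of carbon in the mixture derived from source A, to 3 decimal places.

δ_A = (0.0112055/0.0111800 − 1)×1000 = (1.002281 − 1)×1000 = 2.281 permil
δ_B = (0.0109929/0.0111800 − 1)×1000 = (0.983265 − 1)×1000 = -16.735 permil
f_A = (δ_mix − δ_B)/(δ_A − δ_B) = (-12.02 − (-16.735))/(2.281 − (-16.735))
f_A = 4.715 / 19.016 = 0.2480

0.248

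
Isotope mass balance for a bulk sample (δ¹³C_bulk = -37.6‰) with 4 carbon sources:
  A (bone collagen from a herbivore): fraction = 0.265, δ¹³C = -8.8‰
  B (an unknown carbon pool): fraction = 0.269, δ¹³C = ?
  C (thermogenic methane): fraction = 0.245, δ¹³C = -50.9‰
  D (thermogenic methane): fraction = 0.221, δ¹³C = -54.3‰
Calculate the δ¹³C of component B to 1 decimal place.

Isotope mass balance: δ_bulk = Σ fᵢ·δᵢ.
-37.6 = 0.265×(-8.8) + 0.269×δ_B + 0.245×(-50.9) + 0.221×(-54.3)
0.269·δ_B = -37.6 − (-26.803) = -10.797
δ_B = -10.797 / 0.269 = -40.14‰

-40.1‰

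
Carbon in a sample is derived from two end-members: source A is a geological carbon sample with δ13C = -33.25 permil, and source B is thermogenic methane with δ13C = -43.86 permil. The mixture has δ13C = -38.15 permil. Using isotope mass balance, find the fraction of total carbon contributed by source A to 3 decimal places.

0.538

δ_mix = f_A·δ_A + (1 − f_A)·δ_B  ⇒  f_A = (δ_mix − δ_B)/(δ_A − δ_B)
f_A = (-38.15 − (-43.86)) / (-33.25 − (-43.86))
f_A = 5.71 / 10.61 = 0.5382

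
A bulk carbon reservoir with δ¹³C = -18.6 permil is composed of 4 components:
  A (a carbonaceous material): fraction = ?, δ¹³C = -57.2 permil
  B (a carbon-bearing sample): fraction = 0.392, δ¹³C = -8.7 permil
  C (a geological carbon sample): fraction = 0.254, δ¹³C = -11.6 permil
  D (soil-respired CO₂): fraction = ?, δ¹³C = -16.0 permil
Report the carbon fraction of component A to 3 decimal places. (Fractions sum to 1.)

0.160

Let f_A and f_D be the unknown fractions; fractions sum to 1 so f_A + f_D = 0.354.
Mass balance: Σ fᵢ·δᵢ = δ_bulk ⇒ f_A·(-57.2) + f_D·(-16.0) = -18.6 − (-6.357) = -12.243
Substitute f_D = 0.354 − f_A:
f_A·(-57.2 − -16.0) = -12.243 − 0.354×(-16.0) = -6.579
f_A = -6.579 / -41.2 = 0.1597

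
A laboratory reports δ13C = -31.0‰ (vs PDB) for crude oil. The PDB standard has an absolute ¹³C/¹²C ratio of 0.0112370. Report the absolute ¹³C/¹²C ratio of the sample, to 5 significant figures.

0.010889

R_sample = R_standard × (δ13C/1000 + 1)
R_sample = 0.0112370 × (-31.0/1000 + 1) = 0.0112370 × 0.969000
R_sample = 0.0108887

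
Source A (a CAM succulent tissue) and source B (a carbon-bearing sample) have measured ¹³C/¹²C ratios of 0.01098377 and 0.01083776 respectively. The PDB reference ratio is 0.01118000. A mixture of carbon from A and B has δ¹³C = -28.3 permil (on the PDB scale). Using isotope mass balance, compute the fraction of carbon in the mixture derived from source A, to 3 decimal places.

δ_A = (0.01098377/0.01118000 − 1)×1000 = (0.982448 − 1)×1000 = -17.552 permil
δ_B = (0.01083776/0.01118000 − 1)×1000 = (0.969388 − 1)×1000 = -30.612 permil
f_A = (δ_mix − δ_B)/(δ_A − δ_B) = (-28.3 − (-30.612))/(-17.552 − (-30.612))
f_A = 2.312 / 13.060 = 0.1770

0.177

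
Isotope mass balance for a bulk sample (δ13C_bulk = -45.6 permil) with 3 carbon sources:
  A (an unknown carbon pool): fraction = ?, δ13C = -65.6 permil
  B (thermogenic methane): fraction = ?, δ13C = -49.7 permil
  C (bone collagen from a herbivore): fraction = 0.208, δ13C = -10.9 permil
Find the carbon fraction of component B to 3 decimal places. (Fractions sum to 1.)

0.542

Let f_B and f_A be the unknown fractions; fractions sum to 1 so f_B + f_A = 0.792.
Mass balance: Σ fᵢ·δᵢ = δ_bulk ⇒ f_B·(-49.7) + f_A·(-65.6) = -45.6 − (-2.267) = -43.333
Substitute f_A = 0.792 − f_B:
f_B·(-49.7 − -65.6) = -43.333 − 0.792×(-65.6) = 8.622
f_B = 8.622 / 15.9 = 0.5423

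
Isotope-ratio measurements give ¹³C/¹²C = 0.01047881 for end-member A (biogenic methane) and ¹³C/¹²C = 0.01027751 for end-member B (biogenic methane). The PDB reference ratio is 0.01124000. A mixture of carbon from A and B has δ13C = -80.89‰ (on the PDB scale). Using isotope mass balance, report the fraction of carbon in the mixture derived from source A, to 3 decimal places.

δ_A = (0.01047881/0.01124000 − 1)×1000 = (0.932278 − 1)×1000 = -67.722‰
δ_B = (0.01027751/0.01124000 − 1)×1000 = (0.914369 − 1)×1000 = -85.631‰
f_A = (δ_mix − δ_B)/(δ_A − δ_B) = (-80.89 − (-85.631))/(-67.722 − (-85.631))
f_A = 4.741 / 17.909 = 0.2647

0.265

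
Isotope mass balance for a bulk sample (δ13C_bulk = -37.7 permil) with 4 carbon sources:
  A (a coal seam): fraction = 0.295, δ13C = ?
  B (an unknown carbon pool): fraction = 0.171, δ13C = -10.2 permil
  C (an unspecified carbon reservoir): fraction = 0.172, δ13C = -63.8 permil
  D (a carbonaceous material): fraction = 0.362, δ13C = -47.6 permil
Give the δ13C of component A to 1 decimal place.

Isotope mass balance: δ_bulk = Σ fᵢ·δᵢ.
-37.7 = 0.295×δ_A + 0.171×(-10.2) + 0.172×(-63.8) + 0.362×(-47.6)
0.295·δ_A = -37.7 − (-29.949) = -7.751
δ_A = -7.751 / 0.295 = -26.27 permil

-26.3 permil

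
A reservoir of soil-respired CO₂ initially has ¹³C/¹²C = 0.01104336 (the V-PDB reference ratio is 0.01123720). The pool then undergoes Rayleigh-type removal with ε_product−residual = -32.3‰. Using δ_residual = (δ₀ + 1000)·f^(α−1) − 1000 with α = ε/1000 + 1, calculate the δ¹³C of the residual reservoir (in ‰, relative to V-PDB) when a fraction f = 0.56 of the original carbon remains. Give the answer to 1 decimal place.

δ₀ = (0.01104336/0.01123720 − 1)×1000 = (0.982750 − 1)×1000 = -17.250‰
α − 1 = ε/1000 = -0.0323
f^(α−1) = 0.56^(-0.0323) = 1.018905
δ_res = (-17.250 + 1000) × 1.018905 − 1000 = 1001.329 − 1000 = 1.33‰

1.3‰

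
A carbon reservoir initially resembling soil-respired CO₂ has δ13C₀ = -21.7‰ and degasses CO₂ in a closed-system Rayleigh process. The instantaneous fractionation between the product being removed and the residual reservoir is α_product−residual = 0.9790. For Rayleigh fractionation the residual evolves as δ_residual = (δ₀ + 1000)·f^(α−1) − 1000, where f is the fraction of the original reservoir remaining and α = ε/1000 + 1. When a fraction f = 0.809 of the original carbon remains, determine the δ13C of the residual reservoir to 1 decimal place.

-17.3‰

Rayleigh residual: δ_res = (δ₀ + 1000)·f^(α−1) − 1000
α − 1 = -0.02100
f^(α−1) = 0.809^(-0.02100) = 1.004461
δ_res = (-21.7 + 1000) × 1.004461 − 1000 = 982.664 − 1000 = -17.34‰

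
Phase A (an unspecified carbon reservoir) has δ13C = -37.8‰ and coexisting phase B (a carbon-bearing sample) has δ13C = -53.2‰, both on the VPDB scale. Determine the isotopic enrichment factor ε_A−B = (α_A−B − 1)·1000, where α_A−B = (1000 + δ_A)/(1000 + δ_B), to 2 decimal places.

α_A−B = (1000 + -37.8) / (1000 + -53.2) = 962.2 / 946.8 = 1.016265
ε_A−B = (1.016265 − 1) × 1000 = 16.265‰
(The approximation ε ≈ δ_A − δ_B would give 15.4‰.)

16.27‰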